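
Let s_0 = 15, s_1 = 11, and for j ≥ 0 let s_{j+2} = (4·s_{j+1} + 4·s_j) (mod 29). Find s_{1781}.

Computing terms: s_0 = 15; s_1 = 11; s_2 = 17; s_3 = 25; s_4 = 23; s_5 = 18; s_6 = 19; s_7 = 3; s_8 = 1; s_9 = 16; s_{10} = 10; s_{11} = 17; s_{12} = 21; s_{13} = 7; s_{14} = 25; s_{15} = 12; s_{16} = 3; s_{17} = 2; s_{18} = 20; s_{19} = 1; s_{20} = 26; s_{21} = 21; s_{22} = 14; s_{23} = 24; s_{24} = 7; s_{25} = 8; s_{26} = 2; s_{27} = 11; s_{28} = 23; s_{29} = 20; s_{30} = 27; s_{31} = 14; s_{32} = 19; s_{33} = 16; s_{34} = 24; s_{35} = 15; s_{36} = 11.
Since (s_{35}, s_{36}) = (s_0, s_1) = (15, 11) (two consecutive terms determine the rest), the sequence is periodic with period 35.
So s_{1781} = s_{0 + ((1781-0) mod 35)} = s_{31} = 14.

14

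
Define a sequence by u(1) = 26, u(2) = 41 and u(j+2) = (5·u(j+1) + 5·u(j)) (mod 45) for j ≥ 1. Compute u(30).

Computing terms: u(1) = 26,  u(2) = 41,  u(3) = 20,  u(4) = 35,  u(5) = 5,  u(6) = 20,  u(7) = 35.
Since (u(6), u(7)) = (u(3), u(4)) = (20, 35) (two consecutive terms determine the rest), the sequence is eventually periodic: after a pre-period of length 2 it cycles with period 3.
For j ≥ 3, u(j) depends only on (j - 3) mod 3. (30 - 3) mod 3 = 0, so u(30) = u(3) = 20.

20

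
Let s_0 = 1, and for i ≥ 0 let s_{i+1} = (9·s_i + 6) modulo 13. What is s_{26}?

Computing terms: s_0 = 1; s_1 = 2; s_2 = 11; s_3 = 1.
The sequence repeats with period 3.
(26 - 0) mod 3 = 2, so s_{26} = s_2 = 11.

11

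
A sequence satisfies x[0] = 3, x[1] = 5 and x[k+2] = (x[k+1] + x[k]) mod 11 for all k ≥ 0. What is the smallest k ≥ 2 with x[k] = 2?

3

x[0] = 3,  x[1] = 5,  x[2] = 8,  x[3] = 2,  x[4] = 10,  x[5] = 1,  x[6] = 0,  x[7] = 1,  x[8] = 1,  x[9] = 2,  x[10] = 3,  x[11] = 5.
Since (x[10], x[11]) = (x[0], x[1]) = (3, 5) (two consecutive terms determine the rest), the sequence is periodic with period 10.
The value 2 first appears (with k ≥ 2) at x[3].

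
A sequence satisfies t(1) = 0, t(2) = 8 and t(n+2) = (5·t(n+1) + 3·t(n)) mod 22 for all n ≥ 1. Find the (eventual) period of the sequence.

We have t(1) = 0; t(2) = 8; t(3) = 18; t(4) = 4; t(5) = 8; t(6) = 8; t(7) = 20; t(8) = 14; t(9) = 20; t(10) = 10; t(11) = 0; t(12) = 8.
Since (t(11), t(12)) = (t(1), t(2)) = (0, 8) (two consecutive terms determine the rest), the sequence is periodic with period 10.

10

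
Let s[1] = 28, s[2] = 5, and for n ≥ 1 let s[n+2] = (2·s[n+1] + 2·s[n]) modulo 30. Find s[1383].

We have s[1] = 28, s[2] = 5, s[3] = 6, s[4] = 22, s[5] = 26, s[6] = 6, s[7] = 4, s[8] = 20, s[9] = 18, s[10] = 16, s[11] = 8, s[12] = 18, s[13] = 22, s[14] = 20, s[15] = 24, s[16] = 28, s[17] = 14, s[18] = 24, s[19] = 16, s[20] = 20, s[21] = 12, s[22] = 4, s[23] = 2, s[24] = 12, s[25] = 28, s[26] = 20, s[27] = 6, s[28] = 22.
Since (s[27], s[28]) = (s[3], s[4]) = (6, 22) (two consecutive terms determine the rest), the sequence is eventually periodic: after a pre-period of length 2 it cycles with period 24.
For n ≥ 3, s[n] depends only on (n - 3) mod 24. (1383 - 3) mod 24 = 12, so s[1383] = s[15] = 24.

24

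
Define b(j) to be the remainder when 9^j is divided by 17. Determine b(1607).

b(1) = 9, b(2) = 13, b(3) = 15, b(4) = 16, b(5) = 8, b(6) = 4, b(7) = 2, b(8) = 1, b(9) = 9.
Since b(9) = b(1) = 9, the sequence is periodic with period 8.
So b(1607) = b(1 + ((1607-1) mod 8)) = b(7) = 2.

2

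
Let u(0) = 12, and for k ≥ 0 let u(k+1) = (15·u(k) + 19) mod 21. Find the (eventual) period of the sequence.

Computing terms: u(0) = 12; u(1) = 10; u(2) = 1; u(3) = 13; u(4) = 4; u(5) = 16; u(6) = 7; u(7) = 19; u(8) = 10.
Since u(8) = u(1) = 10, the sequence is eventually periodic: after a pre-period of length 1 it cycles with period 7.

7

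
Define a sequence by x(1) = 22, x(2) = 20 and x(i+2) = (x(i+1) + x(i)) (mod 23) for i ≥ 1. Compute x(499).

We have x(1) = 22, x(2) = 20, x(3) = 19, x(4) = 16, x(5) = 12, x(6) = 5, x(7) = 17, x(8) = 22, x(9) = 16, x(10) = 15, x(11) = 8, x(12) = 0, x(13) = 8, x(14) = 8, x(15) = 16, x(16) = 1, x(17) = 17, x(18) = 18, x(19) = 12, x(20) = 7, x(21) = 19, x(22) = 3, x(23) = 22, x(24) = 2, x(25) = 1, x(26) = 3, x(27) = 4, x(28) = 7, x(29) = 11, x(30) = 18, x(31) = 6, x(32) = 1, x(33) = 7, x(34) = 8, x(35) = 15, x(36) = 0, x(37) = 15, x(38) = 15, x(39) = 7, x(40) = 22, x(41) = 6, x(42) = 5, x(43) = 11, x(44) = 16, x(45) = 4, x(46) = 20, x(47) = 1, x(48) = 21, x(49) = 22, x(50) = 20.
The sequence repeats with period 48.
(499 - 1) mod 48 = 18, so x(499) = x(19) = 12.

12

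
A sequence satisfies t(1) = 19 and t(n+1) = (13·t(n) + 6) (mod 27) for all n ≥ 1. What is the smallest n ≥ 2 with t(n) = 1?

t(1) = 19,  t(2) = 10,  t(3) = 1,  t(4) = 19.
The sequence repeats with period 3.
The value 1 first appears (with n ≥ 2) at t(3).

3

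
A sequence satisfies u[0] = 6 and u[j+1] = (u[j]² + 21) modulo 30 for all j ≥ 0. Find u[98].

0

We have u[0] = 6, u[1] = 27, u[2] = 0, u[3] = 21, u[4] = 12, u[5] = 15, u[6] = 6.
Since u[6] = u[0] = 6, the sequence is periodic with period 6.
(98 - 0) mod 6 = 2, so u[98] = u[2] = 0.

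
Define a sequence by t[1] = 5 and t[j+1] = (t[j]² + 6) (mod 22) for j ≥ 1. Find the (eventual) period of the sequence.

Computing terms: t[1] = 5,  t[2] = 9,  t[3] = 21,  t[4] = 7,  t[5] = 11,  t[6] = 17,  t[7] = 9.
Since t[7] = t[2] = 9, the sequence is eventually periodic: after a pre-period of length 1 it cycles with period 5.

5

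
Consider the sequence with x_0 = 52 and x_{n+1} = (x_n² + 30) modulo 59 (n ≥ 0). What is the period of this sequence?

6

Listing terms: x_0 = 52,  x_1 = 20,  x_2 = 17,  x_3 = 24,  x_4 = 16,  x_5 = 50,  x_6 = 52.
The sequence repeats with period 6.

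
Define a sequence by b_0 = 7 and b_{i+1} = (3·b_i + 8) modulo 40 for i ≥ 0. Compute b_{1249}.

We have b_0 = 7,  b_1 = 29,  b_2 = 15,  b_3 = 13,  b_4 = 7.
The sequence repeats with period 4.
So b_{1249} = b_{0 + ((1249-0) mod 4)} = b_1 = 29.

29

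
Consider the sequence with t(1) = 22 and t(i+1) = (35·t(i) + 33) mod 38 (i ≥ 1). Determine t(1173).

Computing terms: t(1) = 22; t(2) = 5; t(3) = 18; t(4) = 17; t(5) = 20; t(6) = 11; t(7) = 0; t(8) = 33; t(9) = 10; t(10) = 3; t(11) = 24; t(12) = 37; t(13) = 36; t(14) = 1; t(15) = 30; t(16) = 19; t(17) = 14; t(18) = 29; t(19) = 22.
The sequence repeats with period 18.
(1173 - 1) mod 18 = 2, so t(1173) = t(3) = 18.

18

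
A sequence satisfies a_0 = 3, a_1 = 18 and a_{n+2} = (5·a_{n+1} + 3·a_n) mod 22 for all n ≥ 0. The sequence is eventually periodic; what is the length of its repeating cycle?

We have a_0 = 3; a_1 = 18; a_2 = 11; a_3 = 21; a_4 = 6; a_5 = 5; a_6 = 21; a_7 = 10; a_8 = 3; a_9 = 1; a_{10} = 14; a_{11} = 7; a_{12} = 11; a_{13} = 10; a_{14} = 17; a_{15} = 5; a_{16} = 10; a_{17} = 21; a_{18} = 3; a_{19} = 12; a_{20} = 3; a_{21} = 7; a_{22} = 0; a_{23} = 21; a_{24} = 17; a_{25} = 16; a_{26} = 21; a_{27} = 21; a_{28} = 14; a_{29} = 1; a_{30} = 3; a_{31} = 18.
The sequence repeats with period 30.

30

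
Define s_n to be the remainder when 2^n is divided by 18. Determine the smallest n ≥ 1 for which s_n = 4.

We have s_0 = 1; s_1 = 2; s_2 = 4; s_3 = 8; s_4 = 16; s_5 = 14; s_6 = 10; s_7 = 2.
Since s_7 = s_1 = 2, the sequence is eventually periodic: after a pre-period of length 1 it cycles with period 6.
The value 4 first appears (with n ≥ 1) at s_2.

2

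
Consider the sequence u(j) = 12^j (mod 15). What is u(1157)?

Computing terms: u(0) = 1; u(1) = 12; u(2) = 9; u(3) = 3; u(4) = 6; u(5) = 12.
Since u(5) = u(1) = 12, the sequence is eventually periodic: after a pre-period of length 1 it cycles with period 4.
For j ≥ 1, u(j) depends only on (j - 1) mod 4. (1157 - 1) mod 4 = 0, so u(1157) = u(1) = 12.

12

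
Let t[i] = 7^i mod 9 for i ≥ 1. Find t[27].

1

t[1] = 7,  t[2] = 4,  t[3] = 1,  t[4] = 7.
The sequence repeats with period 3.
So t[27] = t[1 + ((27-1) mod 3)] = t[3] = 1.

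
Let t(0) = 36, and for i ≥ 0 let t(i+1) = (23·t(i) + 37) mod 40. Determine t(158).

12

We have t(0) = 36,  t(1) = 25,  t(2) = 12,  t(3) = 33,  t(4) = 36.
The sequence repeats with period 4.
So t(158) = t(0 + ((158-0) mod 4)) = t(2) = 12.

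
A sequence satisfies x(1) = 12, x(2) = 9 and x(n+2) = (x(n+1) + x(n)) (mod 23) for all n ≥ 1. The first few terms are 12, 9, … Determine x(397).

18

Computing terms: x(1) = 12,  x(2) = 9,  x(3) = 21,  x(4) = 7,  x(5) = 5,  x(6) = 12,  x(7) = 17,  x(8) = 6,  x(9) = 0,  x(10) = 6,  x(11) = 6,  x(12) = 12,  x(13) = 18,  x(14) = 7,  x(15) = 2,  x(16) = 9,  x(17) = 11,  x(18) = 20,  x(19) = 8,  x(20) = 5,  x(21) = 13,  x(22) = 18,  x(23) = 8,  x(24) = 3,  x(25) = 11,  x(26) = 14,  x(27) = 2,  x(28) = 16,  x(29) = 18,  x(30) = 11,  x(31) = 6,  x(32) = 17,  x(33) = 0,  x(34) = 17,  x(35) = 17,  x(36) = 11,  x(37) = 5,  x(38) = 16,  x(39) = 21,  x(40) = 14,  x(41) = 12,  x(42) = 3,  x(43) = 15,  x(44) = 18,  x(45) = 10,  x(46) = 5,  x(47) = 15,  x(48) = 20,  x(49) = 12,  x(50) = 9.
The sequence repeats with period 48.
(397 - 1) mod 48 = 12, so x(397) = x(13) = 18.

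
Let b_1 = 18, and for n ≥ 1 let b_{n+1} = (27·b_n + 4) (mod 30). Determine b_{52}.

22

We have b_1 = 18; b_2 = 10; b_3 = 4; b_4 = 22; b_5 = 28; b_6 = 10.
Since b_6 = b_2 = 10, the sequence is eventually periodic: after a pre-period of length 1 it cycles with period 4.
For n ≥ 2, b_n depends only on (n - 2) mod 4. (52 - 2) mod 4 = 2, so b_{52} = b_4 = 22.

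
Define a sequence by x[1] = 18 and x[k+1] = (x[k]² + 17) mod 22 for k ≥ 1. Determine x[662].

Computing terms: x[1] = 18,  x[2] = 11,  x[3] = 6,  x[4] = 9,  x[5] = 10,  x[6] = 7,  x[7] = 0,  x[8] = 17,  x[9] = 20,  x[10] = 21,  x[11] = 18.
Since x[11] = x[1] = 18, the sequence is periodic with period 10.
(662 - 1) mod 10 = 1, so x[662] = x[2] = 11.

11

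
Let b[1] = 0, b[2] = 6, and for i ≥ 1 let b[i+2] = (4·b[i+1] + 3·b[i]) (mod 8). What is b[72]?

2

Listing terms: b[1] = 0,  b[2] = 6,  b[3] = 0,  b[4] = 2,  b[5] = 0,  b[6] = 6.
Since (b[5], b[6]) = (b[1], b[2]) = (0, 6) (two consecutive terms determine the rest), the sequence is periodic with period 4.
So b[72] = b[1 + ((72-1) mod 4)] = b[4] = 2.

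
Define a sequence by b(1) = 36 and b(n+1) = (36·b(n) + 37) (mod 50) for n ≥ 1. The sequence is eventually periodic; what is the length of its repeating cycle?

We have b(1) = 36,  b(2) = 33,  b(3) = 25,  b(4) = 37,  b(5) = 19,  b(6) = 21,  b(7) = 43,  b(8) = 35,  b(9) = 47,  b(10) = 29,  b(11) = 31,  b(12) = 3,  b(13) = 45,  b(14) = 7,  b(15) = 39,  b(16) = 41,  b(17) = 13,  b(18) = 5,  b(19) = 17,  b(20) = 49,  b(21) = 1,  b(22) = 23,  b(23) = 15,  b(24) = 27,  b(25) = 9,  b(26) = 11,  b(27) = 33.
Since b(27) = b(2) = 33, the sequence is eventually periodic: after a pre-period of length 1 it cycles with period 25.

25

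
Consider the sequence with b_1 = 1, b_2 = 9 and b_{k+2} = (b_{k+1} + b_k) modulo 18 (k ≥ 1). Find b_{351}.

Listing terms: b_1 = 1, b_2 = 9, b_3 = 10, b_4 = 1, b_5 = 11, b_6 = 12, b_7 = 5, b_8 = 17, b_9 = 4, b_{10} = 3, b_{11} = 7, b_{12} = 10, b_{13} = 17, b_{14} = 9, b_{15} = 8, b_{16} = 17, b_{17} = 7, b_{18} = 6, b_{19} = 13, b_{20} = 1, b_{21} = 14, b_{22} = 15, b_{23} = 11, b_{24} = 8, b_{25} = 1, b_{26} = 9.
The sequence repeats with period 24.
So b_{351} = b_{1 + ((351-1) mod 24)} = b_{15} = 8.

8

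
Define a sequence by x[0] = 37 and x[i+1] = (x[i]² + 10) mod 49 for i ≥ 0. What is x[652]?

x[0] = 37,  x[1] = 7,  x[2] = 10,  x[3] = 12,  x[4] = 7.
Since x[4] = x[1] = 7, the sequence is eventually periodic: after a pre-period of length 1 it cycles with period 3.
For i ≥ 1, x[i] depends only on (i - 1) mod 3. (652 - 1) mod 3 = 0, so x[652] = x[1] = 7.

7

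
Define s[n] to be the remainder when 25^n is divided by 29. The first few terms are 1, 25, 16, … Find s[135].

Listing terms: s[0] = 1; s[1] = 25; s[2] = 16; s[3] = 23; s[4] = 24; s[5] = 20; s[6] = 7; s[7] = 1.
The sequence repeats with period 7.
So s[135] = s[0 + ((135-0) mod 7)] = s[2] = 16.

16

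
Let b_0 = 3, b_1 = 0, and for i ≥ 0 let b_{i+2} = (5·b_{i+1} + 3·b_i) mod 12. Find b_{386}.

9

We have b_0 = 3, b_1 = 0, b_2 = 9, b_3 = 9, b_4 = 0, b_5 = 3, b_6 = 3, b_7 = 0.
The sequence repeats with period 6.
(386 - 0) mod 6 = 2, so b_{386} = b_2 = 9.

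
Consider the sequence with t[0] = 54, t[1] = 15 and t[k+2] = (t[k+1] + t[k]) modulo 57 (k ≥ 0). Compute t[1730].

12

We have t[0] = 54, t[1] = 15, t[2] = 12, t[3] = 27, t[4] = 39, t[5] = 9, t[6] = 48, t[7] = 0, t[8] = 48, t[9] = 48, t[10] = 39, t[11] = 30, t[12] = 12, t[13] = 42, t[14] = 54, t[15] = 39, t[16] = 36, t[17] = 18, t[18] = 54, t[19] = 15.
The sequence repeats with period 18.
So t[1730] = t[0 + ((1730-0) mod 18)] = t[2] = 12.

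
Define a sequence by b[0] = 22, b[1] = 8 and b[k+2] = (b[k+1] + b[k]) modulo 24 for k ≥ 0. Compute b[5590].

Computing terms: b[0] = 22,  b[1] = 8,  b[2] = 6,  b[3] = 14,  b[4] = 20,  b[5] = 10,  b[6] = 6,  b[7] = 16,  b[8] = 22,  b[9] = 14,  b[10] = 12,  b[11] = 2,  b[12] = 14,  b[13] = 16,  b[14] = 6,  b[15] = 22,  b[16] = 4,  b[17] = 2,  b[18] = 6,  b[19] = 8,  b[20] = 14,  b[21] = 22,  b[22] = 12,  b[23] = 10,  b[24] = 22,  b[25] = 8.
The sequence repeats with period 24.
So b[5590] = b[0 + ((5590-0) mod 24)] = b[22] = 12.

12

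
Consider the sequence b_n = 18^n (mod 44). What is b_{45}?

32

b_0 = 1, b_1 = 18, b_2 = 16, b_3 = 24, b_4 = 36, b_5 = 32, b_6 = 4, b_7 = 28, b_8 = 20, b_9 = 8, b_{10} = 12, b_{11} = 40, b_{12} = 16.
Since b_{12} = b_2 = 16, the sequence is eventually periodic: after a pre-period of length 2 it cycles with period 10.
For n ≥ 2, b_n depends only on (n - 2) mod 10. (45 - 2) mod 10 = 3, so b_{45} = b_5 = 32.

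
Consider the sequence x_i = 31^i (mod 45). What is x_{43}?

31

Listing terms: x_0 = 1; x_1 = 31; x_2 = 16; x_3 = 1.
The sequence repeats with period 3.
So x_{43} = x_{0 + ((43-0) mod 3)} = x_1 = 31.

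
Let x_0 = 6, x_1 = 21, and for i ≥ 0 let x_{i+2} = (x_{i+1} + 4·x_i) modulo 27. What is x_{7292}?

Listing terms: x_0 = 6, x_1 = 21, x_2 = 18, x_3 = 21, x_4 = 12, x_5 = 15, x_6 = 9, x_7 = 15, x_8 = 24, x_9 = 3, x_{10} = 18, x_{11} = 3, x_{12} = 21, x_{13} = 6, x_{14} = 9, x_{15} = 6, x_{16} = 15, x_{17} = 12, x_{18} = 18, x_{19} = 12, x_{20} = 3, x_{21} = 24, x_{22} = 9, x_{23} = 24, x_{24} = 6, x_{25} = 21.
The sequence repeats with period 24.
So x_{7292} = x_{0 + ((7292-0) mod 24)} = x_{20} = 3.

3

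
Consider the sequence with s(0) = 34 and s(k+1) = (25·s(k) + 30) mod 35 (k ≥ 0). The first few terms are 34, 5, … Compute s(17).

15

We have s(0) = 34, s(1) = 5, s(2) = 15, s(3) = 20, s(4) = 5.
Since s(4) = s(1) = 5, the sequence is eventually periodic: after a pre-period of length 1 it cycles with period 3.
For k ≥ 1, s(k) depends only on (k - 1) mod 3. (17 - 1) mod 3 = 1, so s(17) = s(2) = 15.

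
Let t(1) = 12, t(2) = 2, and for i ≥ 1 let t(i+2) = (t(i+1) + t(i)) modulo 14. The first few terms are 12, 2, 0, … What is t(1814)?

We have t(1) = 12, t(2) = 2, t(3) = 0, t(4) = 2, t(5) = 2, t(6) = 4, t(7) = 6, t(8) = 10, t(9) = 2, t(10) = 12, t(11) = 0, t(12) = 12, t(13) = 12, t(14) = 10, t(15) = 8, t(16) = 4, t(17) = 12, t(18) = 2.
Since (t(17), t(18)) = (t(1), t(2)) = (12, 2) (two consecutive terms determine the rest), the sequence is periodic with period 16.
So t(1814) = t(1 + ((1814-1) mod 16)) = t(6) = 4.

4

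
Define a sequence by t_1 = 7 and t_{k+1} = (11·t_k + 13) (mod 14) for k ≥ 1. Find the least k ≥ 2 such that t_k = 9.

Computing terms: t_1 = 7; t_2 = 6; t_3 = 9; t_4 = 0; t_5 = 13; t_6 = 2; t_7 = 7.
The sequence repeats with period 6.
The value 9 first appears (with k ≥ 2) at t_3.

3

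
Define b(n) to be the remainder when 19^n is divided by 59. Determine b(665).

17

We have b(1) = 19, b(2) = 7, b(3) = 15, b(4) = 49, b(5) = 46, b(6) = 48, b(7) = 27, b(8) = 41, b(9) = 12, b(10) = 51, b(11) = 25, b(12) = 3, b(13) = 57, b(14) = 21, b(15) = 45, b(16) = 29, b(17) = 20, b(18) = 26, b(19) = 22, b(20) = 5, b(21) = 36, b(22) = 35, b(23) = 16, b(24) = 9, b(25) = 53, b(26) = 4, b(27) = 17, b(28) = 28, b(29) = 1, b(30) = 19.
Since b(30) = b(1) = 19, the sequence is periodic with period 29.
(665 - 1) mod 29 = 26, so b(665) = b(27) = 17.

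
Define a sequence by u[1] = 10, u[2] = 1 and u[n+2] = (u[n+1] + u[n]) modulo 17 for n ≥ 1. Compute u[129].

6

We have u[1] = 10; u[2] = 1; u[3] = 11; u[4] = 12; u[5] = 6; u[6] = 1; u[7] = 7; u[8] = 8; u[9] = 15; u[10] = 6; u[11] = 4; u[12] = 10; u[13] = 14; u[14] = 7; u[15] = 4; u[16] = 11; u[17] = 15; u[18] = 9; u[19] = 7; u[20] = 16; u[21] = 6; u[22] = 5; u[23] = 11; u[24] = 16; u[25] = 10; u[26] = 9; u[27] = 2; u[28] = 11; u[29] = 13; u[30] = 7; u[31] = 3; u[32] = 10; u[33] = 13; u[34] = 6; u[35] = 2; u[36] = 8; u[37] = 10; u[38] = 1.
Since (u[37], u[38]) = (u[1], u[2]) = (10, 1) (two consecutive terms determine the rest), the sequence is periodic with period 36.
(129 - 1) mod 36 = 20, so u[129] = u[21] = 6.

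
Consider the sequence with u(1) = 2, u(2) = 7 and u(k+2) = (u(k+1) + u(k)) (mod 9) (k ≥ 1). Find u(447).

0

Listing terms: u(1) = 2,  u(2) = 7,  u(3) = 0,  u(4) = 7,  u(5) = 7,  u(6) = 5,  u(7) = 3,  u(8) = 8,  u(9) = 2,  u(10) = 1,  u(11) = 3,  u(12) = 4,  u(13) = 7,  u(14) = 2,  u(15) = 0,  u(16) = 2,  u(17) = 2,  u(18) = 4,  u(19) = 6,  u(20) = 1,  u(21) = 7,  u(22) = 8,  u(23) = 6,  u(24) = 5,  u(25) = 2,  u(26) = 7.
The sequence repeats with period 24.
So u(447) = u(1 + ((447-1) mod 24)) = u(15) = 0.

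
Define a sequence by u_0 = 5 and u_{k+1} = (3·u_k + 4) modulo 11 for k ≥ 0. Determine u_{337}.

u_0 = 5, u_1 = 8, u_2 = 6, u_3 = 0, u_4 = 4, u_5 = 5.
Since u_5 = u_0 = 5, the sequence is periodic with period 5.
So u_{337} = u_{0 + ((337-0) mod 5)} = u_2 = 6.

6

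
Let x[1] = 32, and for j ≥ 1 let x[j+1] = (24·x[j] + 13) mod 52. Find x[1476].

x[1] = 32; x[2] = 1; x[3] = 37; x[4] = 17; x[5] = 5; x[6] = 29; x[7] = 33; x[8] = 25; x[9] = 41; x[10] = 9; x[11] = 21; x[12] = 49; x[13] = 45; x[14] = 1.
Since x[14] = x[2] = 1, the sequence is eventually periodic: after a pre-period of length 1 it cycles with period 12.
For j ≥ 2, x[j] depends only on (j - 2) mod 12. (1476 - 2) mod 12 = 10, so x[1476] = x[12] = 49.

49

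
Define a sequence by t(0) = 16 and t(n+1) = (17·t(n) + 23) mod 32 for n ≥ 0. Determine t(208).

0

Computing terms: t(0) = 16, t(1) = 7, t(2) = 14, t(3) = 5, t(4) = 12, t(5) = 3, t(6) = 10, t(7) = 1, t(8) = 8, t(9) = 31, t(10) = 6, t(11) = 29, t(12) = 4, t(13) = 27, t(14) = 2, t(15) = 25, t(16) = 0, t(17) = 23, t(18) = 30, t(19) = 21, t(20) = 28, t(21) = 19, t(22) = 26, t(23) = 17, t(24) = 24, t(25) = 15, t(26) = 22, t(27) = 13, t(28) = 20, t(29) = 11, t(30) = 18, t(31) = 9, t(32) = 16.
The sequence repeats with period 32.
(208 - 0) mod 32 = 16, so t(208) = t(16) = 0.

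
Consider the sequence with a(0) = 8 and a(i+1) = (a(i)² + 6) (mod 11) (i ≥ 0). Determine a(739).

a(0) = 8,  a(1) = 4,  a(2) = 0,  a(3) = 6,  a(4) = 9,  a(5) = 10,  a(6) = 7,  a(7) = 0.
Since a(7) = a(2) = 0, the sequence is eventually periodic: after a pre-period of length 2 it cycles with period 5.
For i ≥ 2, a(i) depends only on (i - 2) mod 5. (739 - 2) mod 5 = 2, so a(739) = a(4) = 9.

9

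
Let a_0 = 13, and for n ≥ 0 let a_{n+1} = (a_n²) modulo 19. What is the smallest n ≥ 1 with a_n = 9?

4

We have a_0 = 13, a_1 = 17, a_2 = 4, a_3 = 16, a_4 = 9, a_5 = 5, a_6 = 6, a_7 = 17.
Since a_7 = a_1 = 17, the sequence is eventually periodic: after a pre-period of length 1 it cycles with period 6.
The value 9 first appears (with n ≥ 1) at a_4.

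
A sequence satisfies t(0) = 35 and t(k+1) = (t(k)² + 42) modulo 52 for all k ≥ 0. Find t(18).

3

t(0) = 35; t(1) = 19; t(2) = 39; t(3) = 3; t(4) = 51; t(5) = 43; t(6) = 19.
Since t(6) = t(1) = 19, the sequence is eventually periodic: after a pre-period of length 1 it cycles with period 5.
For k ≥ 1, t(k) depends only on (k - 1) mod 5. (18 - 1) mod 5 = 2, so t(18) = t(3) = 3.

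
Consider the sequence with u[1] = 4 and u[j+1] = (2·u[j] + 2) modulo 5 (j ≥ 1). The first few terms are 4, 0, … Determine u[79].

2

We have u[1] = 4,  u[2] = 0,  u[3] = 2,  u[4] = 1,  u[5] = 4.
The sequence repeats with period 4.
(79 - 1) mod 4 = 2, so u[79] = u[3] = 2.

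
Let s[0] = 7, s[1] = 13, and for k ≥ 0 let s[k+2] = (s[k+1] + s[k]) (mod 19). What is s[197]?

6

Computing terms: s[0] = 7, s[1] = 13, s[2] = 1, s[3] = 14, s[4] = 15, s[5] = 10, s[6] = 6, s[7] = 16, s[8] = 3, s[9] = 0, s[10] = 3, s[11] = 3, s[12] = 6, s[13] = 9, s[14] = 15, s[15] = 5, s[16] = 1, s[17] = 6, s[18] = 7, s[19] = 13.
The sequence repeats with period 18.
So s[197] = s[0 + ((197-0) mod 18)] = s[17] = 6.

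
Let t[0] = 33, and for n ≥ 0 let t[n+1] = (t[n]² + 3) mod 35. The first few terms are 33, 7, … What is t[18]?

12

Computing terms: t[0] = 33, t[1] = 7, t[2] = 17, t[3] = 12, t[4] = 7.
Since t[4] = t[1] = 7, the sequence is eventually periodic: after a pre-period of length 1 it cycles with period 3.
For n ≥ 1, t[n] depends only on (n - 1) mod 3. (18 - 1) mod 3 = 2, so t[18] = t[3] = 12.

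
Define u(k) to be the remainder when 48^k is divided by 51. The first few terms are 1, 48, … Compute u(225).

48

u(0) = 1, u(1) = 48, u(2) = 9, u(3) = 24, u(4) = 30, u(5) = 12, u(6) = 15, u(7) = 6, u(8) = 33, u(9) = 3, u(10) = 42, u(11) = 27, u(12) = 21, u(13) = 39, u(14) = 36, u(15) = 45, u(16) = 18, u(17) = 48.
Since u(17) = u(1) = 48, the sequence is eventually periodic: after a pre-period of length 1 it cycles with period 16.
For k ≥ 1, u(k) depends only on (k - 1) mod 16. (225 - 1) mod 16 = 0, so u(225) = u(1) = 48.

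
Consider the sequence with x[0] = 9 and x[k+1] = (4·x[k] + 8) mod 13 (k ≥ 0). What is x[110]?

2

Listing terms: x[0] = 9,  x[1] = 5,  x[2] = 2,  x[3] = 3,  x[4] = 7,  x[5] = 10,  x[6] = 9.
The sequence repeats with period 6.
So x[110] = x[0 + ((110-0) mod 6)] = x[2] = 2.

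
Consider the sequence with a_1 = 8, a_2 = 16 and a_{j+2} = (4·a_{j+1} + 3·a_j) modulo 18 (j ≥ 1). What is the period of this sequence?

3

a_1 = 8,  a_2 = 16,  a_3 = 16,  a_4 = 4,  a_5 = 10,  a_6 = 16,  a_7 = 4.
Since (a_6, a_7) = (a_3, a_4) = (16, 4) (two consecutive terms determine the rest), the sequence is eventually periodic: after a pre-period of length 2 it cycles with period 3.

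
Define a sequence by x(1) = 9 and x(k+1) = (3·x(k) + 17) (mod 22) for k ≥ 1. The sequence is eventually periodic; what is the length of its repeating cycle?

Listing terms: x(1) = 9,  x(2) = 0,  x(3) = 17,  x(4) = 2,  x(5) = 1,  x(6) = 20,  x(7) = 11,  x(8) = 6,  x(9) = 13,  x(10) = 12,  x(11) = 9.
The sequence repeats with period 10.

10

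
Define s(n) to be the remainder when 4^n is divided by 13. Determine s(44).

Listing terms: s(0) = 1, s(1) = 4, s(2) = 3, s(3) = 12, s(4) = 9, s(5) = 10, s(6) = 1.
The sequence repeats with period 6.
So s(44) = s(0 + ((44-0) mod 6)) = s(2) = 3.

3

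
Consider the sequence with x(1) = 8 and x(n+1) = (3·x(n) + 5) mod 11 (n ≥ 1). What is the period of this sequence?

Listing terms: x(1) = 8; x(2) = 7; x(3) = 4; x(4) = 6; x(5) = 1; x(6) = 8.
Since x(6) = x(1) = 8, the sequence is periodic with period 5.

5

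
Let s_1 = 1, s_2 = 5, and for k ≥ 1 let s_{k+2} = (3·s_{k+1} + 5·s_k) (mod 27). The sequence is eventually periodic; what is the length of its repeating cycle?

We have s_1 = 1,  s_2 = 5,  s_3 = 20,  s_4 = 4,  s_5 = 4,  s_6 = 5,  s_7 = 8,  s_8 = 22,  s_9 = 25,  s_{10} = 23,  s_{11} = 5,  s_{12} = 22,  s_{13} = 10,  s_{14} = 5,  s_{15} = 11,  s_{16} = 4,  s_{17} = 13,  s_{18} = 5,  s_{19} = 26,  s_{20} = 22,  s_{21} = 7,  s_{22} = 23,  s_{23} = 23,  s_{24} = 22,  s_{25} = 19,  s_{26} = 5,  s_{27} = 2,  s_{28} = 4,  s_{29} = 22,  s_{30} = 5,  s_{31} = 17,  s_{32} = 22,  s_{33} = 16,  s_{34} = 23,  s_{35} = 14,  s_{36} = 22,  s_{37} = 1,  s_{38} = 5.
Since (s_{37}, s_{38}) = (s_1, s_2) = (1, 5) (two consecutive terms determine the rest), the sequence is periodic with period 36.

36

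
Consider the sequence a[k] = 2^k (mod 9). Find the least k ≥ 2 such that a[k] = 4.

Listing terms: a[1] = 2, a[2] = 4, a[3] = 8, a[4] = 7, a[5] = 5, a[6] = 1, a[7] = 2.
The sequence repeats with period 6.
The value 4 first appears (with k ≥ 2) at a[2].

2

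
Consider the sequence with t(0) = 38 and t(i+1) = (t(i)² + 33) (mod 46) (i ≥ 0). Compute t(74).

12

We have t(0) = 38; t(1) = 5; t(2) = 12; t(3) = 39; t(4) = 36; t(5) = 41; t(6) = 12.
Since t(6) = t(2) = 12, the sequence is eventually periodic: after a pre-period of length 2 it cycles with period 4.
For i ≥ 2, t(i) depends only on (i - 2) mod 4. (74 - 2) mod 4 = 0, so t(74) = t(2) = 12.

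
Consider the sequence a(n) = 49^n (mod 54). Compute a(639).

Computing terms: a(0) = 1, a(1) = 49, a(2) = 25, a(3) = 37, a(4) = 31, a(5) = 7, a(6) = 19, a(7) = 13, a(8) = 43, a(9) = 1.
Since a(9) = a(0) = 1, the sequence is periodic with period 9.
So a(639) = a(0 + ((639-0) mod 9)) = a(0) = 1.

1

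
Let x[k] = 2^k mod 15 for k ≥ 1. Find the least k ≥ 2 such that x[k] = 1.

Listing terms: x[1] = 2; x[2] = 4; x[3] = 8; x[4] = 1; x[5] = 2.
The sequence repeats with period 4.
The value 1 first appears (with k ≥ 2) at x[4].

4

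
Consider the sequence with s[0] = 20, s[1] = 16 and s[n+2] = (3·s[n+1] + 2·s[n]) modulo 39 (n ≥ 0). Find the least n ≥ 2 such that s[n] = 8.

Computing terms: s[0] = 20,  s[1] = 16,  s[2] = 10,  s[3] = 23,  s[4] = 11,  s[5] = 1,  s[6] = 25,  s[7] = 38,  s[8] = 8,  s[9] = 22,  s[10] = 4,  s[11] = 17,  s[12] = 20,  s[13] = 16.
The sequence repeats with period 12.
The value 8 first appears (with n ≥ 2) at s[8].

8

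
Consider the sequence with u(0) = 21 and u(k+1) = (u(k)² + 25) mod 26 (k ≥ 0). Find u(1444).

We have u(0) = 21; u(1) = 24; u(2) = 3; u(3) = 8; u(4) = 11; u(5) = 16; u(6) = 21.
Since u(6) = u(0) = 21, the sequence is periodic with period 6.
(1444 - 0) mod 6 = 4, so u(1444) = u(4) = 11.

11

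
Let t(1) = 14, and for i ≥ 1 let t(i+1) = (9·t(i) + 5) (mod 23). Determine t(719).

12

t(1) = 14, t(2) = 16, t(3) = 11, t(4) = 12, t(5) = 21, t(6) = 10, t(7) = 3, t(8) = 9, t(9) = 17, t(10) = 20, t(11) = 1, t(12) = 14.
Since t(12) = t(1) = 14, the sequence is periodic with period 11.
(719 - 1) mod 11 = 3, so t(719) = t(4) = 12.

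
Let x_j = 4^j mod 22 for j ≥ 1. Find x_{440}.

We have x_1 = 4, x_2 = 16, x_3 = 20, x_4 = 14, x_5 = 12, x_6 = 4.
Since x_6 = x_1 = 4, the sequence is periodic with period 5.
So x_{440} = x_{1 + ((440-1) mod 5)} = x_5 = 12.

12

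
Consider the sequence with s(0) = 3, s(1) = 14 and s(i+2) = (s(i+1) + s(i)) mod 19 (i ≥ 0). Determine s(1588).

We have s(0) = 3; s(1) = 14; s(2) = 17; s(3) = 12; s(4) = 10; s(5) = 3; s(6) = 13; s(7) = 16; s(8) = 10; s(9) = 7; s(10) = 17; s(11) = 5; s(12) = 3; s(13) = 8; s(14) = 11; s(15) = 0; s(16) = 11; s(17) = 11; s(18) = 3; s(19) = 14.
The sequence repeats with period 18.
(1588 - 0) mod 18 = 4, so s(1588) = s(4) = 10.

10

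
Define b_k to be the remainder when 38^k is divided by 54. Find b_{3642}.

10

Computing terms: b_0 = 1, b_1 = 38, b_2 = 40, b_3 = 8, b_4 = 34, b_5 = 50, b_6 = 10, b_7 = 2, b_8 = 22, b_9 = 26, b_{10} = 16, b_{11} = 14, b_{12} = 46, b_{13} = 20, b_{14} = 4, b_{15} = 44, b_{16} = 52, b_{17} = 32, b_{18} = 28, b_{19} = 38.
Since b_{19} = b_1 = 38, the sequence is eventually periodic: after a pre-period of length 1 it cycles with period 18.
For k ≥ 1, b_k depends only on (k - 1) mod 18. (3642 - 1) mod 18 = 5, so b_{3642} = b_6 = 10.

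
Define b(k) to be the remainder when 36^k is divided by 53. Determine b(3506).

15

We have b(0) = 1, b(1) = 36, b(2) = 24, b(3) = 16, b(4) = 46, b(5) = 13, b(6) = 44, b(7) = 47, b(8) = 49, b(9) = 15, b(10) = 10, b(11) = 42, b(12) = 28, b(13) = 1.
Since b(13) = b(0) = 1, the sequence is periodic with period 13.
So b(3506) = b(0 + ((3506-0) mod 13)) = b(9) = 15.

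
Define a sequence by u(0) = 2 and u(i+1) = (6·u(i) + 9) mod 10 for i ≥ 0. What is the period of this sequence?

We have u(0) = 2,  u(1) = 1,  u(2) = 5,  u(3) = 9,  u(4) = 3,  u(5) = 7,  u(6) = 1.
Since u(6) = u(1) = 1, the sequence is eventually periodic: after a pre-period of length 1 it cycles with period 5.

5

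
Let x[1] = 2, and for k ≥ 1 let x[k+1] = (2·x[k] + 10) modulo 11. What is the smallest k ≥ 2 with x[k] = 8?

Computing terms: x[1] = 2; x[2] = 3; x[3] = 5; x[4] = 9; x[5] = 6; x[6] = 0; x[7] = 10; x[8] = 8; x[9] = 4; x[10] = 7; x[11] = 2.
Since x[11] = x[1] = 2, the sequence is periodic with period 10.
The value 8 first appears (with k ≥ 2) at x[8].

8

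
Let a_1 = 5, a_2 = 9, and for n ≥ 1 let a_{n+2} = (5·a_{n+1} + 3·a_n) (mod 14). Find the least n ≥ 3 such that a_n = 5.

4

We have a_1 = 5; a_2 = 9; a_3 = 4; a_4 = 5; a_5 = 9.
The sequence repeats with period 3.
The value 5 next appears (with n ≥ 3) at a_4.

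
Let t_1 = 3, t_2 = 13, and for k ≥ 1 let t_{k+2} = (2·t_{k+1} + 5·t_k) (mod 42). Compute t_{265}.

3

Computing terms: t_1 = 3,  t_2 = 13,  t_3 = 41,  t_4 = 21,  t_5 = 37,  t_6 = 11,  t_7 = 39,  t_8 = 7,  t_9 = 41,  t_{10} = 33,  t_{11} = 19,  t_{12} = 35,  t_{13} = 39,  t_{14} = 1,  t_{15} = 29,  t_{16} = 21,  t_{17} = 19,  t_{18} = 17,  t_{19} = 3,  t_{20} = 7,  t_{21} = 29,  t_{22} = 9,  t_{23} = 37,  t_{24} = 35,  t_{25} = 3,  t_{26} = 13.
The sequence repeats with period 24.
So t_{265} = t_{1 + ((265-1) mod 24)} = t_1 = 3.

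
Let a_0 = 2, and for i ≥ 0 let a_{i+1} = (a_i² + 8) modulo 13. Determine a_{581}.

9

Computing terms: a_0 = 2; a_1 = 12; a_2 = 9; a_3 = 11; a_4 = 12.
Since a_4 = a_1 = 12, the sequence is eventually periodic: after a pre-period of length 1 it cycles with period 3.
For i ≥ 1, a_i depends only on (i - 1) mod 3. (581 - 1) mod 3 = 1, so a_{581} = a_2 = 9.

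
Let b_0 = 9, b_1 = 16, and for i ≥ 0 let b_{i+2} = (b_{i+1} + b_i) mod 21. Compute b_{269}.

Listing terms: b_0 = 9,  b_1 = 16,  b_2 = 4,  b_3 = 20,  b_4 = 3,  b_5 = 2,  b_6 = 5,  b_7 = 7,  b_8 = 12,  b_9 = 19,  b_{10} = 10,  b_{11} = 8,  b_{12} = 18,  b_{13} = 5,  b_{14} = 2,  b_{15} = 7,  b_{16} = 9,  b_{17} = 16.
The sequence repeats with period 16.
(269 - 0) mod 16 = 13, so b_{269} = b_{13} = 5.

5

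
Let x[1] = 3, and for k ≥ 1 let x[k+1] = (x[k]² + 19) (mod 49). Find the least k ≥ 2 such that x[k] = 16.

x[1] = 3,  x[2] = 28,  x[3] = 19,  x[4] = 37,  x[5] = 16,  x[6] = 30,  x[7] = 37.
Since x[7] = x[4] = 37, the sequence is eventually periodic: after a pre-period of length 3 it cycles with period 3.
The value 16 first appears (with k ≥ 2) at x[5].

5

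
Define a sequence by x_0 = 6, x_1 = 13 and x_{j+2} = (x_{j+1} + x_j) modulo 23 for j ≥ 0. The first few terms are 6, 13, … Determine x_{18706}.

x_0 = 6; x_1 = 13; x_2 = 19; x_3 = 9; x_4 = 5; x_5 = 14; x_6 = 19; x_7 = 10; x_8 = 6; x_9 = 16; x_{10} = 22; x_{11} = 15; x_{12} = 14; x_{13} = 6; x_{14} = 20; x_{15} = 3; x_{16} = 0; x_{17} = 3; x_{18} = 3; x_{19} = 6; x_{20} = 9; x_{21} = 15; x_{22} = 1; x_{23} = 16; x_{24} = 17; x_{25} = 10; x_{26} = 4; x_{27} = 14; x_{28} = 18; x_{29} = 9; x_{30} = 4; x_{31} = 13; x_{32} = 17; x_{33} = 7; x_{34} = 1; x_{35} = 8; x_{36} = 9; x_{37} = 17; x_{38} = 3; x_{39} = 20; x_{40} = 0; x_{41} = 20; x_{42} = 20; x_{43} = 17; x_{44} = 14; x_{45} = 8; x_{46} = 22; x_{47} = 7; x_{48} = 6; x_{49} = 13.
Since (x_{48}, x_{49}) = (x_0, x_1) = (6, 13) (two consecutive terms determine the rest), the sequence is periodic with period 48.
So x_{18706} = x_{0 + ((18706-0) mod 48)} = x_{34} = 1.

1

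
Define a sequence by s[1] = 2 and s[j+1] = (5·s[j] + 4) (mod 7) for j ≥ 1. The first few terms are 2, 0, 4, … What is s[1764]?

1

Listing terms: s[1] = 2, s[2] = 0, s[3] = 4, s[4] = 3, s[5] = 5, s[6] = 1, s[7] = 2.
The sequence repeats with period 6.
So s[1764] = s[1 + ((1764-1) mod 6)] = s[6] = 1.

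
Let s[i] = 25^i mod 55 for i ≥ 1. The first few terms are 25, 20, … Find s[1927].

We have s[1] = 25,  s[2] = 20,  s[3] = 5,  s[4] = 15,  s[5] = 45,  s[6] = 25.
Since s[6] = s[1] = 25, the sequence is periodic with period 5.
So s[1927] = s[1 + ((1927-1) mod 5)] = s[2] = 20.

20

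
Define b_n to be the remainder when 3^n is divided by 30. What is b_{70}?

9

Listing terms: b_0 = 1, b_1 = 3, b_2 = 9, b_3 = 27, b_4 = 21, b_5 = 3.
Since b_5 = b_1 = 3, the sequence is eventually periodic: after a pre-period of length 1 it cycles with period 4.
For n ≥ 1, b_n depends only on (n - 1) mod 4. (70 - 1) mod 4 = 1, so b_{70} = b_2 = 9.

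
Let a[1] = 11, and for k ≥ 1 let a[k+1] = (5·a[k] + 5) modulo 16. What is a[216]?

Computing terms: a[1] = 11; a[2] = 12; a[3] = 1; a[4] = 10; a[5] = 7; a[6] = 8; a[7] = 13; a[8] = 6; a[9] = 3; a[10] = 4; a[11] = 9; a[12] = 2; a[13] = 15; a[14] = 0; a[15] = 5; a[16] = 14; a[17] = 11.
Since a[17] = a[1] = 11, the sequence is periodic with period 16.
(216 - 1) mod 16 = 7, so a[216] = a[8] = 6.

6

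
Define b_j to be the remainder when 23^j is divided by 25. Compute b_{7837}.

3

b_0 = 1; b_1 = 23; b_2 = 4; b_3 = 17; b_4 = 16; b_5 = 18; b_6 = 14; b_7 = 22; b_8 = 6; b_9 = 13; b_{10} = 24; b_{11} = 2; b_{12} = 21; b_{13} = 8; b_{14} = 9; b_{15} = 7; b_{16} = 11; b_{17} = 3; b_{18} = 19; b_{19} = 12; b_{20} = 1.
Since b_{20} = b_0 = 1, the sequence is periodic with period 20.
(7837 - 0) mod 20 = 17, so b_{7837} = b_{17} = 3.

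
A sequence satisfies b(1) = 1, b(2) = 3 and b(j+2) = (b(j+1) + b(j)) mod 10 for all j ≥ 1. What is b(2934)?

8

We have b(1) = 1; b(2) = 3; b(3) = 4; b(4) = 7; b(5) = 1; b(6) = 8; b(7) = 9; b(8) = 7; b(9) = 6; b(10) = 3; b(11) = 9; b(12) = 2; b(13) = 1; b(14) = 3.
Since (b(13), b(14)) = (b(1), b(2)) = (1, 3) (two consecutive terms determine the rest), the sequence is periodic with period 12.
So b(2934) = b(1 + ((2934-1) mod 12)) = b(6) = 8.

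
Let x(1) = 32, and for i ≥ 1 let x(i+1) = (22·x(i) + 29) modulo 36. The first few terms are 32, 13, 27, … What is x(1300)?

11

Computing terms: x(1) = 32; x(2) = 13; x(3) = 27; x(4) = 11; x(5) = 19; x(6) = 15; x(7) = 35; x(8) = 7; x(9) = 3; x(10) = 23; x(11) = 31; x(12) = 27.
Since x(12) = x(3) = 27, the sequence is eventually periodic: after a pre-period of length 2 it cycles with period 9.
For i ≥ 3, x(i) depends only on (i - 3) mod 9. (1300 - 3) mod 9 = 1, so x(1300) = x(4) = 11.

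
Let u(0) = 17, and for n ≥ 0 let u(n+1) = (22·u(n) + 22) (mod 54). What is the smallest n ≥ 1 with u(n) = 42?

25

Computing terms: u(0) = 17, u(1) = 18, u(2) = 40, u(3) = 38, u(4) = 48, u(5) = 52, u(6) = 32, u(7) = 24, u(8) = 10, u(9) = 26, u(10) = 0, u(11) = 22, u(12) = 20, u(13) = 30, u(14) = 34, u(15) = 14, u(16) = 6, u(17) = 46, u(18) = 8, u(19) = 36, u(20) = 4, u(21) = 2, u(22) = 12, u(23) = 16, u(24) = 50, u(25) = 42, u(26) = 28, u(27) = 44, u(28) = 18.
Since u(28) = u(1) = 18, the sequence is eventually periodic: after a pre-period of length 1 it cycles with period 27.
The value 42 first appears (with n ≥ 1) at u(25).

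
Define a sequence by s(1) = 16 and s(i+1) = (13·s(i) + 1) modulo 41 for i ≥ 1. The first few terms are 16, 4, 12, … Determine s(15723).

Listing terms: s(1) = 16,  s(2) = 4,  s(3) = 12,  s(4) = 34,  s(5) = 33,  s(6) = 20,  s(7) = 15,  s(8) = 32,  s(9) = 7,  s(10) = 10,  s(11) = 8,  s(12) = 23,  s(13) = 13,  s(14) = 6,  s(15) = 38,  s(16) = 3,  s(17) = 40,  s(18) = 29,  s(19) = 9,  s(20) = 36,  s(21) = 18,  s(22) = 30,  s(23) = 22,  s(24) = 0,  s(25) = 1,  s(26) = 14,  s(27) = 19,  s(28) = 2,  s(29) = 27,  s(30) = 24,  s(31) = 26,  s(32) = 11,  s(33) = 21,  s(34) = 28,  s(35) = 37,  s(36) = 31,  s(37) = 35,  s(38) = 5,  s(39) = 25,  s(40) = 39,  s(41) = 16.
Since s(41) = s(1) = 16, the sequence is periodic with period 40.
So s(15723) = s(1 + ((15723-1) mod 40)) = s(3) = 12.

12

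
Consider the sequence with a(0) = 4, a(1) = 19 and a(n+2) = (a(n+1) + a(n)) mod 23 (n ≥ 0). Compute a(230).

Listing terms: a(0) = 4,  a(1) = 19,  a(2) = 0,  a(3) = 19,  a(4) = 19,  a(5) = 15,  a(6) = 11,  a(7) = 3,  a(8) = 14,  a(9) = 17,  a(10) = 8,  a(11) = 2,  a(12) = 10,  a(13) = 12,  a(14) = 22,  a(15) = 11,  a(16) = 10,  a(17) = 21,  a(18) = 8,  a(19) = 6,  a(20) = 14,  a(21) = 20,  a(22) = 11,  a(23) = 8,  a(24) = 19,  a(25) = 4,  a(26) = 0,  a(27) = 4,  a(28) = 4,  a(29) = 8,  a(30) = 12,  a(31) = 20,  a(32) = 9,  a(33) = 6,  a(34) = 15,  a(35) = 21,  a(36) = 13,  a(37) = 11,  a(38) = 1,  a(39) = 12,  a(40) = 13,  a(41) = 2,  a(42) = 15,  a(43) = 17,  a(44) = 9,  a(45) = 3,  a(46) = 12,  a(47) = 15,  a(48) = 4,  a(49) = 19.
Since (a(48), a(49)) = (a(0), a(1)) = (4, 19) (two consecutive terms determine the rest), the sequence is periodic with period 48.
So a(230) = a(0 + ((230-0) mod 48)) = a(38) = 1.

1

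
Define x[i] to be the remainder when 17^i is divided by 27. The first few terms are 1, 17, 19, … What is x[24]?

1

x[0] = 1,  x[1] = 17,  x[2] = 19,  x[3] = 26,  x[4] = 10,  x[5] = 8,  x[6] = 1.
The sequence repeats with period 6.
(24 - 0) mod 6 = 0, so x[24] = x[0] = 1.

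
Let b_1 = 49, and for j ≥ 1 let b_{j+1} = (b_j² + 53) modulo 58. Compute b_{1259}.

We have b_1 = 49,  b_2 = 18,  b_3 = 29,  b_4 = 24,  b_5 = 49.
The sequence repeats with period 4.
(1259 - 1) mod 4 = 2, so b_{1259} = b_3 = 29.

29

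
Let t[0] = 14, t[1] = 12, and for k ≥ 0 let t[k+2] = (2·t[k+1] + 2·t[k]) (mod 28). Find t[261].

Computing terms: t[0] = 14; t[1] = 12; t[2] = 24; t[3] = 16; t[4] = 24; t[5] = 24; t[6] = 12; t[7] = 16; t[8] = 0; t[9] = 4; t[10] = 8; t[11] = 24; t[12] = 8; t[13] = 8; t[14] = 4; t[15] = 24; t[16] = 0; t[17] = 20; t[18] = 12; t[19] = 8; t[20] = 12; t[21] = 12; t[22] = 20; t[23] = 8; t[24] = 0; t[25] = 16; t[26] = 4; t[27] = 12; t[28] = 4; t[29] = 4; t[30] = 16; t[31] = 12; t[32] = 0; t[33] = 24; t[34] = 20; t[35] = 4; t[36] = 20; t[37] = 20; t[38] = 24; t[39] = 4; t[40] = 0; t[41] = 8; t[42] = 16; t[43] = 20; t[44] = 16; t[45] = 16; t[46] = 8; t[47] = 20; t[48] = 0; t[49] = 12; t[50] = 24.
Since (t[49], t[50]) = (t[1], t[2]) = (12, 24) (two consecutive terms determine the rest), the sequence is eventually periodic: after a pre-period of length 1 it cycles with period 48.
For k ≥ 1, t[k] depends only on (k - 1) mod 48. (261 - 1) mod 48 = 20, so t[261] = t[21] = 12.

12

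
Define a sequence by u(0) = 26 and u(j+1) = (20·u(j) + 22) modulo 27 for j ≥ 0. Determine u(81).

20

We have u(0) = 26, u(1) = 2, u(2) = 8, u(3) = 20, u(4) = 17, u(5) = 11, u(6) = 26.
Since u(6) = u(0) = 26, the sequence is periodic with period 6.
(81 - 0) mod 6 = 3, so u(81) = u(3) = 20.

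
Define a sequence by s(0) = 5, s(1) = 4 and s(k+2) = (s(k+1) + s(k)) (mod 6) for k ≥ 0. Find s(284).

1

s(0) = 5; s(1) = 4; s(2) = 3; s(3) = 1; s(4) = 4; s(5) = 5; s(6) = 3; s(7) = 2; s(8) = 5; s(9) = 1; s(10) = 0; s(11) = 1; s(12) = 1; s(13) = 2; s(14) = 3; s(15) = 5; s(16) = 2; s(17) = 1; s(18) = 3; s(19) = 4; s(20) = 1; s(21) = 5; s(22) = 0; s(23) = 5; s(24) = 5; s(25) = 4.
Since (s(24), s(25)) = (s(0), s(1)) = (5, 4) (two consecutive terms determine the rest), the sequence is periodic with period 24.
(284 - 0) mod 24 = 20, so s(284) = s(20) = 1.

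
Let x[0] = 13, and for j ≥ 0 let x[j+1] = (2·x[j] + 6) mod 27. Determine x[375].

20

Listing terms: x[0] = 13,  x[1] = 5,  x[2] = 16,  x[3] = 11,  x[4] = 1,  x[5] = 8,  x[6] = 22,  x[7] = 23,  x[8] = 25,  x[9] = 2,  x[10] = 10,  x[11] = 26,  x[12] = 4,  x[13] = 14,  x[14] = 7,  x[15] = 20,  x[16] = 19,  x[17] = 17,  x[18] = 13.
Since x[18] = x[0] = 13, the sequence is periodic with period 18.
So x[375] = x[0 + ((375-0) mod 18)] = x[15] = 20.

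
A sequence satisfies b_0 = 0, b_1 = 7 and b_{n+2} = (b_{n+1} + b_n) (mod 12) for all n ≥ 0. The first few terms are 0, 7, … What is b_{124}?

9

Listing terms: b_0 = 0,  b_1 = 7,  b_2 = 7,  b_3 = 2,  b_4 = 9,  b_5 = 11,  b_6 = 8,  b_7 = 7,  b_8 = 3,  b_9 = 10,  b_{10} = 1,  b_{11} = 11,  b_{12} = 0,  b_{13} = 11,  b_{14} = 11,  b_{15} = 10,  b_{16} = 9,  b_{17} = 7,  b_{18} = 4,  b_{19} = 11,  b_{20} = 3,  b_{21} = 2,  b_{22} = 5,  b_{23} = 7,  b_{24} = 0,  b_{25} = 7.
Since (b_{24}, b_{25}) = (b_0, b_1) = (0, 7) (two consecutive terms determine the rest), the sequence is periodic with period 24.
So b_{124} = b_{0 + ((124-0) mod 24)} = b_4 = 9.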